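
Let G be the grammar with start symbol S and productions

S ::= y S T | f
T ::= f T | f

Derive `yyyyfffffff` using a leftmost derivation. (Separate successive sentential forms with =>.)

S => yST => yySTT => yyySTTT => yyyySTTTT => yyyyfTTTT => yyyyffTTTT => yyyyfffTTTT => yyyyffffTTT => yyyyfffffTT => yyyyffffffT => yyyyfffffff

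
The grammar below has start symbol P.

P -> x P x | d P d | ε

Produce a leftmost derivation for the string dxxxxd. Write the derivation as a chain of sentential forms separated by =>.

P=>dPd=>dxPxd=>dxxPxxd=>dxxxxd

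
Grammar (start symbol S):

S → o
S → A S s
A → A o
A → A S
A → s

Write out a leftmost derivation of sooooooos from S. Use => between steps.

S=>ASs=>ASSs=>ASSSs=>AoSSSs=>AooSSSs=>AoooSSSs=>ASoooSSSs=>sSoooSSSs=>sooooSSSs=>soooooSSs=>sooooooSs=>sooooooos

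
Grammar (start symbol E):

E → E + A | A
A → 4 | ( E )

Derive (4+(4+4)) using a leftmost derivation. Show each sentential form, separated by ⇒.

E ⇒ A ⇒ (E) ⇒ (E+A) ⇒ (A+A) ⇒ (4+A) ⇒ (4+(E)) ⇒ (4+(E+A)) ⇒ (4+(A+A)) ⇒ (4+(4+A)) ⇒ (4+(4+4))

E ⇒ A   [E → A]
A ⇒ (E)   [A → ( E )]
(E) ⇒ (E+A)   [E → E + A]
(E+A) ⇒ (A+A)   [E → A]
(A+A) ⇒ (4+A)   [A → 4]
(4+A) ⇒ (4+(E))   [A → ( E )]
(4+(E)) ⇒ (4+(E+A))   [E → E + A]
(4+(E+A)) ⇒ (4+(A+A))   [E → A]
(4+(A+A)) ⇒ (4+(4+A))   [A → 4]
(4+(4+A)) ⇒ (4+(4+4))   [A → 4]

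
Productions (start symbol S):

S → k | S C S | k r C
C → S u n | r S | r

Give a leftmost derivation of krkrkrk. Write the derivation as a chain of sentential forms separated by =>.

S=>SCS=>SCSCS=>SCSCSCS=>kCSCSCS=>krSCSCS=>krkCSCS=>krkrSCS=>krkrkCS=>krkrkrS=>krkrkrk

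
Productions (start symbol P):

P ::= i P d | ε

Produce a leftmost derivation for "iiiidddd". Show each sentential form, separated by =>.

P => iPd   [P ::= i P d]
iPd => iiPdd   [P ::= i P d]
iiPdd => iiiPddd   [P ::= i P d]
iiiPddd => iiiiPdddd   [P ::= i P d]
iiiiPdddd => iiiidddd   [P ::= ε]

P => iPd => iiPdd => iiiPddd => iiiiPdddd => iiiidddd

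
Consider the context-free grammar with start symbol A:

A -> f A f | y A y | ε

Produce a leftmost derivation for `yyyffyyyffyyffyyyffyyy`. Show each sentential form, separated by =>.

A=>yAy=>yyAyy=>yyyAyyy=>yyyfAfyyy=>yyyffAffyyy=>yyyffyAyffyyy=>yyyffyyAyyffyyy=>yyyffyyyAyyyffyyy=>yyyffyyyfAfyyyffyyy=>yyyffyyyffAffyyyffyyy=>yyyffyyyffyAyffyyyffyyy=>yyyffyyyffyyffyyyffyyy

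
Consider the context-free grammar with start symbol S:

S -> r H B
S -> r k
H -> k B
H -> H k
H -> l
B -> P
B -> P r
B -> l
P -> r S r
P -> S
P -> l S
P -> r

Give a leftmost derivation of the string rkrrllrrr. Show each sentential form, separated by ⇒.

S ⇒ rHB   [S -> r H B]
rHB ⇒ rkBB   [H -> k B]
rkBB ⇒ rkPB   [B -> P]
rkPB ⇒ rkrSrB   [P -> r S r]
rkrSrB ⇒ rkrrHBrB   [S -> r H B]
rkrrHBrB ⇒ rkrrlBrB   [H -> l]
rkrrlBrB ⇒ rkrrllrB   [B -> l]
rkrrllrB ⇒ rkrrllrPr   [B -> P r]
rkrrllrPr ⇒ rkrrllrrr   [P -> r]

S ⇒ rHB ⇒ rkBB ⇒ rkPB ⇒ rkrSrB ⇒ rkrrHBrB ⇒ rkrrlBrB ⇒ rkrrllrB ⇒ rkrrllrPr ⇒ rkrrllrrr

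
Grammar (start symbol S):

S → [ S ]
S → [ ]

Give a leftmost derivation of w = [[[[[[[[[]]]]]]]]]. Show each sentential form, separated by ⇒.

S ⇒ [S]   [S → [ S ]]
[S] ⇒ [[S]]   [S → [ S ]]
[[S]] ⇒ [[[S]]]   [S → [ S ]]
[[[S]]] ⇒ [[[[S]]]]   [S → [ S ]]
[[[[S]]]] ⇒ [[[[[S]]]]]   [S → [ S ]]
[[[[[S]]]]] ⇒ [[[[[[S]]]]]]   [S → [ S ]]
[[[[[[S]]]]]] ⇒ [[[[[[[S]]]]]]]   [S → [ S ]]
[[[[[[[S]]]]]]] ⇒ [[[[[[[[S]]]]]]]]   [S → [ S ]]
[[[[[[[[S]]]]]]]] ⇒ [[[[[[[[[]]]]]]]]]   [S → [ ]]

S ⇒ [S] ⇒ [[S]] ⇒ [[[S]]] ⇒ [[[[S]]]] ⇒ [[[[[S]]]]] ⇒ [[[[[[S]]]]]] ⇒ [[[[[[[S]]]]]]] ⇒ [[[[[[[[S]]]]]]]] ⇒ [[[[[[[[[]]]]]]]]]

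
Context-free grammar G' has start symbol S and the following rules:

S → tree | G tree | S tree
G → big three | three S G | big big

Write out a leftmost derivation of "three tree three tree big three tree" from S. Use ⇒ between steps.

S ⇒ G tree ⇒ three S G tree ⇒ three tree G tree ⇒ three tree three S G tree ⇒ three tree three tree G tree ⇒ three tree three tree big three tree

S ⇒ G tree   [S → G tree]
G tree ⇒ three S G tree   [G → three S G]
three S G tree ⇒ three tree G tree   [S → tree]
three tree G tree ⇒ three tree three S G tree   [G → three S G]
three tree three S G tree ⇒ three tree three tree G tree   [S → tree]
three tree three tree G tree ⇒ three tree three tree big three tree   [G → big three]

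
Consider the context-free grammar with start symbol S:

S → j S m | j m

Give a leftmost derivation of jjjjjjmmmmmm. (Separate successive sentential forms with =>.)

S=>jSm=>jjSmm=>jjjSmmm=>jjjjSmmmm=>jjjjjSmmmmm=>jjjjjjmmmmmm

S => jSm   [S → j S m]
jSm => jjSmm   [S → j S m]
jjSmm => jjjSmmm   [S → j S m]
jjjSmmm => jjjjSmmmm   [S → j S m]
jjjjSmmmm => jjjjjSmmmmm   [S → j S m]
jjjjjSmmmmm => jjjjjjmmmmmm   [S → j m]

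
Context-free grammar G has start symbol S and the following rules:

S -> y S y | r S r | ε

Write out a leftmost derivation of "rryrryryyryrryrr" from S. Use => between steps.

S => rSr => rrSrr => rrySyrr => rryrSryrr => rryrrSrryrr => rryrrySyrryrr => rryrryrSryrryrr => rryrryrySyryrryrr => rryrryryyryrryrr

S => rSr   [S -> r S r]
rSr => rrSrr   [S -> r S r]
rrSrr => rrySyrr   [S -> y S y]
rrySyrr => rryrSryrr   [S -> r S r]
rryrSryrr => rryrrSrryrr   [S -> r S r]
rryrrSrryrr => rryrrySyrryrr   [S -> y S y]
rryrrySyrryrr => rryrryrSryrryrr   [S -> r S r]
rryrryrSryrryrr => rryrryrySyryrryrr   [S -> y S y]
rryrryrySyryrryrr => rryrryryyryrryrr   [S -> ε]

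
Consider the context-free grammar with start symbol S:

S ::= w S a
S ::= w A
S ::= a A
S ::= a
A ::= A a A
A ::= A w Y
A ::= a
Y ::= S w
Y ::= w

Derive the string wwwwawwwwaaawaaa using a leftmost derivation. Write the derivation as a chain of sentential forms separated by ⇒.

S ⇒ wSa ⇒ wwSaa ⇒ wwwSaaa ⇒ wwwwAaaa ⇒ wwwwAwYaaa ⇒ wwwwawYaaa ⇒ wwwwawSwaaa ⇒ wwwwawwSawaaa ⇒ wwwwawwwSaawaaa ⇒ wwwwawwwwAaawaaa ⇒ wwwwawwwwaaawaaa

S ⇒ wSa   [S ::= w S a]
wSa ⇒ wwSaa   [S ::= w S a]
wwSaa ⇒ wwwSaaa   [S ::= w S a]
wwwSaaa ⇒ wwwwAaaa   [S ::= w A]
wwwwAaaa ⇒ wwwwAwYaaa   [A ::= A w Y]
wwwwAwYaaa ⇒ wwwwawYaaa   [A ::= a]
wwwwawYaaa ⇒ wwwwawSwaaa   [Y ::= S w]
wwwwawSwaaa ⇒ wwwwawwSawaaa   [S ::= w S a]
wwwwawwSawaaa ⇒ wwwwawwwSaawaaa   [S ::= w S a]
wwwwawwwSaawaaa ⇒ wwwwawwwwAaawaaa   [S ::= w A]
wwwwawwwwAaawaaa ⇒ wwwwawwwwaaawaaa   [A ::= a]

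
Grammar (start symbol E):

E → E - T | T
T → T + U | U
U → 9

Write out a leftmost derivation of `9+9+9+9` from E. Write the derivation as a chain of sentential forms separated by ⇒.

E⇒T⇒T+U⇒T+U+U⇒T+U+U+U⇒U+U+U+U⇒9+U+U+U⇒9+9+U+U⇒9+9+9+U⇒9+9+9+9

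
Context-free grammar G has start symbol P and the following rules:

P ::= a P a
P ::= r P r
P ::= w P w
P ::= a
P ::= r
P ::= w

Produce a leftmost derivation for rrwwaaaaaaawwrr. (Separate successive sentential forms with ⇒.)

P ⇒ rPr ⇒ rrPrr ⇒ rrwPwrr ⇒ rrwwPwwrr ⇒ rrwwaPawwrr ⇒ rrwwaaPaawwrr ⇒ rrwwaaaPaaawwrr ⇒ rrwwaaaaaaawwrr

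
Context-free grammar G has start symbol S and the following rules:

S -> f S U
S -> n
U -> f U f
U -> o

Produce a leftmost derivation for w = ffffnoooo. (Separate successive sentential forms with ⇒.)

S ⇒ fSU ⇒ ffSUU ⇒ fffSUUU ⇒ ffffSUUUU ⇒ ffffnUUUU ⇒ ffffnoUUU ⇒ ffffnooUU ⇒ ffffnoooU ⇒ ffffnoooo

S ⇒ fSU   [S -> f S U]
fSU ⇒ ffSUU   [S -> f S U]
ffSUU ⇒ fffSUUU   [S -> f S U]
fffSUUU ⇒ ffffSUUUU   [S -> f S U]
ffffSUUUU ⇒ ffffnUUUU   [S -> n]
ffffnUUUU ⇒ ffffnoUUU   [U -> o]
ffffnoUUU ⇒ ffffnooUU   [U -> o]
ffffnooUU ⇒ ffffnoooU   [U -> o]
ffffnoooU ⇒ ffffnoooo   [U -> o]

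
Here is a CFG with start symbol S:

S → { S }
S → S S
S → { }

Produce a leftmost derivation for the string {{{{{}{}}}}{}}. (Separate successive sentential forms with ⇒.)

S ⇒ {S}   [S → { S }]
{S} ⇒ {SS}   [S → S S]
{SS} ⇒ {{S}S}   [S → { S }]
{{S}S} ⇒ {{{S}}S}   [S → { S }]
{{{S}}S} ⇒ {{{{S}}}S}   [S → { S }]
{{{{S}}}S} ⇒ {{{{SS}}}S}   [S → S S]
{{{{SS}}}S} ⇒ {{{{{}S}}}S}   [S → { }]
{{{{{}S}}}S} ⇒ {{{{{}{}}}}S}   [S → { }]
{{{{{}{}}}}S} ⇒ {{{{{}{}}}}{}}   [S → { }]

S ⇒ {S} ⇒ {SS} ⇒ {{S}S} ⇒ {{{S}}S} ⇒ {{{{S}}}S} ⇒ {{{{SS}}}S} ⇒ {{{{{}S}}}S} ⇒ {{{{{}{}}}}S} ⇒ {{{{{}{}}}}{}}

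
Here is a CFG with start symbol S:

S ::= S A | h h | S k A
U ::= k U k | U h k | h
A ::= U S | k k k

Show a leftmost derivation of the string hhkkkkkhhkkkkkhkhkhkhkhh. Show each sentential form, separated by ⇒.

S ⇒ SkA   [S ::= S k A]
SkA ⇒ hhkA   [S ::= h h]
hhkA ⇒ hhkUS   [A ::= U S]
hhkUS ⇒ hhkUhkS   [U ::= U h k]
hhkUhkS ⇒ hhkUhkhkS   [U ::= U h k]
hhkUhkhkS ⇒ hhkUhkhkhkS   [U ::= U h k]
hhkUhkhkhkS ⇒ hhkUhkhkhkhkS   [U ::= U h k]
hhkUhkhkhkhkS ⇒ hhkkUkhkhkhkhkS   [U ::= k U k]
hhkkUkhkhkhkhkS ⇒ hhkkkUkkhkhkhkhkS   [U ::= k U k]
hhkkkUkkhkhkhkhkS ⇒ hhkkkkUkkkhkhkhkhkS   [U ::= k U k]
hhkkkkUkkkhkhkhkhkS ⇒ hhkkkkkUkkkkhkhkhkhkS   [U ::= k U k]
hhkkkkkUkkkkhkhkhkhkS ⇒ hhkkkkkUhkkkkkhkhkhkhkS   [U ::= U h k]
hhkkkkkUhkkkkkhkhkhkhkS ⇒ hhkkkkkhhkkkkkhkhkhkhkS   [U ::= h]
hhkkkkkhhkkkkkhkhkhkhkS ⇒ hhkkkkkhhkkkkkhkhkhkhkhh   [S ::= h h]

S ⇒ SkA ⇒ hhkA ⇒ hhkUS ⇒ hhkUhkS ⇒ hhkUhkhkS ⇒ hhkUhkhkhkS ⇒ hhkUhkhkhkhkS ⇒ hhkkUkhkhkhkhkS ⇒ hhkkkUkkhkhkhkhkS ⇒ hhkkkkUkkkhkhkhkhkS ⇒ hhkkkkkUkkkkhkhkhkhkS ⇒ hhkkkkkUhkkkkkhkhkhkhkS ⇒ hhkkkkkhhkkkkkhkhkhkhkS ⇒ hhkkkkkhhkkkkkhkhkhkhkhh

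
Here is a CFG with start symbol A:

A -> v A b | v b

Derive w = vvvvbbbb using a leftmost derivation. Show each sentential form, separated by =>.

A => vAb   [A -> v A b]
vAb => vvAbb   [A -> v A b]
vvAbb => vvvAbbb   [A -> v A b]
vvvAbbb => vvvvbbbb   [A -> v b]

A => vAb => vvAbb => vvvAbbb => vvvvbbbb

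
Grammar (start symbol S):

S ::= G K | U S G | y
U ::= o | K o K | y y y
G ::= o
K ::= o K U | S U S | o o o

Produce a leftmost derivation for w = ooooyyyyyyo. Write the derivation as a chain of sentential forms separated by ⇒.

S ⇒ USG   [S ::= U S G]
USG ⇒ KoKSG   [U ::= K o K]
KoKSG ⇒ ooooKSG   [K ::= o o o]
ooooKSG ⇒ ooooSUSSG   [K ::= S U S]
ooooSUSSG ⇒ ooooyUSSG   [S ::= y]
ooooyUSSG ⇒ ooooyyyySSG   [U ::= y y y]
ooooyyyySSG ⇒ ooooyyyyySG   [S ::= y]
ooooyyyyySG ⇒ ooooyyyyyyG   [S ::= y]
ooooyyyyyyG ⇒ ooooyyyyyyo   [G ::= o]

S⇒USG⇒KoKSG⇒ooooKSG⇒ooooSUSSG⇒ooooyUSSG⇒ooooyyyySSG⇒ooooyyyyySG⇒ooooyyyyyyG⇒ooooyyyyyyo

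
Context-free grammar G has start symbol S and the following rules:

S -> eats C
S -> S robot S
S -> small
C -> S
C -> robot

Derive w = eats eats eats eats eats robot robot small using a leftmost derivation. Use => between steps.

S => eats C => eats S => eats eats C => eats eats S => eats eats S robot S => eats eats eats C robot S => eats eats eats S robot S => eats eats eats eats C robot S => eats eats eats eats S robot S => eats eats eats eats eats C robot S => eats eats eats eats eats robot robot S => eats eats eats eats eats robot robot small

S => eats C   [S -> eats C]
eats C => eats S   [C -> S]
eats S => eats eats C   [S -> eats C]
eats eats C => eats eats S   [C -> S]
eats eats S => eats eats S robot S   [S -> S robot S]
eats eats S robot S => eats eats eats C robot S   [S -> eats C]
eats eats eats C robot S => eats eats eats S robot S   [C -> S]
eats eats eats S robot S => eats eats eats eats C robot S   [S -> eats C]
eats eats eats eats C robot S => eats eats eats eats S robot S   [C -> S]
eats eats eats eats S robot S => eats eats eats eats eats C robot S   [S -> eats C]
eats eats eats eats eats C robot S => eats eats eats eats eats robot robot S   [C -> robot]
eats eats eats eats eats robot robot S => eats eats eats eats eats robot robot small   [S -> small]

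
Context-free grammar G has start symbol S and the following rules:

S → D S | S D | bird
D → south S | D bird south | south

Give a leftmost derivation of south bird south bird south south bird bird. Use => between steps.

S => D S => D bird south S => D bird south bird south S => south bird south bird south S => south bird south bird south D S => south bird south bird south south S S => south bird south bird south south bird S => south bird south bird south south bird bird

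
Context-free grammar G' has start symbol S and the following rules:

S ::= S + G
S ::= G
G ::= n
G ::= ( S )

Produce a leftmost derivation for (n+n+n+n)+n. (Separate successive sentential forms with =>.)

S => S+G => G+G => (S)+G => (S+G)+G => (S+G+G)+G => (S+G+G+G)+G => (G+G+G+G)+G => (n+G+G+G)+G => (n+n+G+G)+G => (n+n+n+G)+G => (n+n+n+n)+G => (n+n+n+n)+n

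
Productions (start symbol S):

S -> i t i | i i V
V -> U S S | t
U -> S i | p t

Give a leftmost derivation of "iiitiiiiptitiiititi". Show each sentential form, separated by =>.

S => iiV => iiUSS => iiSiSS => iiitiiSS => iiitiiiiVS => iiitiiiiUSSS => iiitiiiiptSSS => iiitiiiiptitiSS => iiitiiiiptitiiiVS => iiitiiiiptitiiitS => iiitiiiiptitiiititi

S => iiV   [S -> i i V]
iiV => iiUSS   [V -> U S S]
iiUSS => iiSiSS   [U -> S i]
iiSiSS => iiitiiSS   [S -> i t i]
iiitiiSS => iiitiiiiVS   [S -> i i V]
iiitiiiiVS => iiitiiiiUSSS   [V -> U S S]
iiitiiiiUSSS => iiitiiiiptSSS   [U -> p t]
iiitiiiiptSSS => iiitiiiiptitiSS   [S -> i t i]
iiitiiiiptitiSS => iiitiiiiptitiiiVS   [S -> i i V]
iiitiiiiptitiiiVS => iiitiiiiptitiiitS   [V -> t]
iiitiiiiptitiiitS => iiitiiiiptitiiititi   [S -> i t i]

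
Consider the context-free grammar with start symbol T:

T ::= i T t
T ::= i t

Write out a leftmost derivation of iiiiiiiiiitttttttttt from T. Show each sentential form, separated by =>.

T => iTt => iiTtt => iiiTttt => iiiiTtttt => iiiiiTttttt => iiiiiiTtttttt => iiiiiiiTttttttt => iiiiiiiiTtttttttt => iiiiiiiiiTttttttttt => iiiiiiiiiitttttttttt

T => iTt   [T ::= i T t]
iTt => iiTtt   [T ::= i T t]
iiTtt => iiiTttt   [T ::= i T t]
iiiTttt => iiiiTtttt   [T ::= i T t]
iiiiTtttt => iiiiiTttttt   [T ::= i T t]
iiiiiTttttt => iiiiiiTtttttt   [T ::= i T t]
iiiiiiTtttttt => iiiiiiiTttttttt   [T ::= i T t]
iiiiiiiTttttttt => iiiiiiiiTtttttttt   [T ::= i T t]
iiiiiiiiTtttttttt => iiiiiiiiiTttttttttt   [T ::= i T t]
iiiiiiiiiTttttttttt => iiiiiiiiiitttttttttt   [T ::= i t]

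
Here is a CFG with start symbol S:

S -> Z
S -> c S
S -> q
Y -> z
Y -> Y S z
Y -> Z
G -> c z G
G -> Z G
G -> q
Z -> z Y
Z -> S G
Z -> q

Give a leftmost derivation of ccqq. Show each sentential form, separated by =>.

S => cS   [S -> c S]
cS => cZ   [S -> Z]
cZ => cSG   [Z -> S G]
cSG => ccSG   [S -> c S]
ccSG => ccqG   [S -> q]
ccqG => ccqq   [G -> q]

S=>cS=>cZ=>cSG=>ccSG=>ccqG=>ccqq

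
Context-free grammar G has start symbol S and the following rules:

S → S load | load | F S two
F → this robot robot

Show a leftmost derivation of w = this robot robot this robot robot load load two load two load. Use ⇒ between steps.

S ⇒ S load ⇒ F S two load ⇒ this robot robot S two load ⇒ this robot robot S load two load ⇒ this robot robot F S two load two load ⇒ this robot robot this robot robot S two load two load ⇒ this robot robot this robot robot S load two load two load ⇒ this robot robot this robot robot load load two load two load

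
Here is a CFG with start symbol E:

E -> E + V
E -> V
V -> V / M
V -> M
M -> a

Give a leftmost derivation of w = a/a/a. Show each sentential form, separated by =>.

E=>V=>V/M=>V/M/M=>M/M/M=>a/M/M=>a/a/M=>a/a/a

E => V   [E -> V]
V => V/M   [V -> V / M]
V/M => V/M/M   [V -> V / M]
V/M/M => M/M/M   [V -> M]
M/M/M => a/M/M   [M -> a]
a/M/M => a/a/M   [M -> a]
a/a/M => a/a/a   [M -> a]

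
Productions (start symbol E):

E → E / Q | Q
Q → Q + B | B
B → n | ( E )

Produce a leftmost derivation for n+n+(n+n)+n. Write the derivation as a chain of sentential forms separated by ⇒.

E ⇒ Q   [E → Q]
Q ⇒ Q+B   [Q → Q + B]
Q+B ⇒ Q+B+B   [Q → Q + B]
Q+B+B ⇒ Q+B+B+B   [Q → Q + B]
Q+B+B+B ⇒ B+B+B+B   [Q → B]
B+B+B+B ⇒ n+B+B+B   [B → n]
n+B+B+B ⇒ n+n+B+B   [B → n]
n+n+B+B ⇒ n+n+(E)+B   [B → ( E )]
n+n+(E)+B ⇒ n+n+(Q)+B   [E → Q]
n+n+(Q)+B ⇒ n+n+(Q+B)+B   [Q → Q + B]
n+n+(Q+B)+B ⇒ n+n+(B+B)+B   [Q → B]
n+n+(B+B)+B ⇒ n+n+(n+B)+B   [B → n]
n+n+(n+B)+B ⇒ n+n+(n+n)+B   [B → n]
n+n+(n+n)+B ⇒ n+n+(n+n)+n   [B → n]

E ⇒ Q ⇒ Q+B ⇒ Q+B+B ⇒ Q+B+B+B ⇒ B+B+B+B ⇒ n+B+B+B ⇒ n+n+B+B ⇒ n+n+(E)+B ⇒ n+n+(Q)+B ⇒ n+n+(Q+B)+B ⇒ n+n+(B+B)+B ⇒ n+n+(n+B)+B ⇒ n+n+(n+n)+B ⇒ n+n+(n+n)+n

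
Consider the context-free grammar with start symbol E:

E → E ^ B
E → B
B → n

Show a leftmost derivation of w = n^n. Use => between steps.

E=>E^B=>B^B=>n^B=>n^n

E => E^B   [E → E ^ B]
E^B => B^B   [E → B]
B^B => n^B   [B → n]
n^B => n^n   [B → n]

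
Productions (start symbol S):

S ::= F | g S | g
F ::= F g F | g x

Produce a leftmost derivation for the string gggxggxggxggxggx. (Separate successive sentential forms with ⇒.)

S⇒gS⇒ggS⇒ggF⇒ggFgF⇒ggFgFgF⇒ggFgFgFgF⇒ggFgFgFgFgF⇒gggxgFgFgFgF⇒gggxggxgFgFgF⇒gggxggxggxgFgF⇒gggxggxggxggxgF⇒gggxggxggxggxggx

S ⇒ gS   [S ::= g S]
gS ⇒ ggS   [S ::= g S]
ggS ⇒ ggF   [S ::= F]
ggF ⇒ ggFgF   [F ::= F g F]
ggFgF ⇒ ggFgFgF   [F ::= F g F]
ggFgFgF ⇒ ggFgFgFgF   [F ::= F g F]
ggFgFgFgF ⇒ ggFgFgFgFgF   [F ::= F g F]
ggFgFgFgFgF ⇒ gggxgFgFgFgF   [F ::= g x]
gggxgFgFgFgF ⇒ gggxggxgFgFgF   [F ::= g x]
gggxggxgFgFgF ⇒ gggxggxggxgFgF   [F ::= g x]
gggxggxggxgFgF ⇒ gggxggxggxggxgF   [F ::= g x]
gggxggxggxggxgF ⇒ gggxggxggxggxggx   [F ::= g x]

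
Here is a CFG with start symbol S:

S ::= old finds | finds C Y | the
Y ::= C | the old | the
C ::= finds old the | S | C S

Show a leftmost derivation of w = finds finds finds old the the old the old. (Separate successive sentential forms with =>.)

S => finds C Y => finds S Y => finds finds C Y Y => finds finds finds old the Y Y => finds finds finds old the the old Y => finds finds finds old the the old the old

S => finds C Y   [S ::= finds C Y]
finds C Y => finds S Y   [C ::= S]
finds S Y => finds finds C Y Y   [S ::= finds C Y]
finds finds C Y Y => finds finds finds old the Y Y   [C ::= finds old the]
finds finds finds old the Y Y => finds finds finds old the the old Y   [Y ::= the old]
finds finds finds old the the old Y => finds finds finds old the the old the old   [Y ::= the old]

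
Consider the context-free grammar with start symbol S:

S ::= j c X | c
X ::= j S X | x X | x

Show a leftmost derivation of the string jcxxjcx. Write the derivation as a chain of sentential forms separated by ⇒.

S ⇒ jcX   [S ::= j c X]
jcX ⇒ jcxX   [X ::= x X]
jcxX ⇒ jcxxX   [X ::= x X]
jcxxX ⇒ jcxxjSX   [X ::= j S X]
jcxxjSX ⇒ jcxxjcX   [S ::= c]
jcxxjcX ⇒ jcxxjcx   [X ::= x]

S⇒jcX⇒jcxX⇒jcxxX⇒jcxxjSX⇒jcxxjcX⇒jcxxjcx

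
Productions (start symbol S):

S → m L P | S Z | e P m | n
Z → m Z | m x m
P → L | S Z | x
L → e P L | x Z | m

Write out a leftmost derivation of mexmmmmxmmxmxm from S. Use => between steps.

S => SZ => mLPZ => mePLPZ => meLLPZ => mexZLPZ => mexmZLPZ => mexmmZLPZ => mexmmmZLPZ => mexmmmmxmLPZ => mexmmmmxmmPZ => mexmmmmxmmxZ => mexmmmmxmmxmxm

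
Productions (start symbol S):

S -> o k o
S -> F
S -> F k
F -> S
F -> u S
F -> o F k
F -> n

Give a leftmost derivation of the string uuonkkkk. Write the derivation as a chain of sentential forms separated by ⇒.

S⇒Fk⇒uSk⇒uFkk⇒uuSkk⇒uuFkkk⇒uuoFkkkk⇒uuonkkkk

S ⇒ Fk   [S -> F k]
Fk ⇒ uSk   [F -> u S]
uSk ⇒ uFkk   [S -> F k]
uFkk ⇒ uuSkk   [F -> u S]
uuSkk ⇒ uuFkkk   [S -> F k]
uuFkkk ⇒ uuoFkkkk   [F -> o F k]
uuoFkkkk ⇒ uuonkkkk   [F -> n]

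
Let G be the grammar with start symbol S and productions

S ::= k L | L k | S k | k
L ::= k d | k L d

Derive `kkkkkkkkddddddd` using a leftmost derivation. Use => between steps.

S => kL => kkLd => kkkLdd => kkkkLddd => kkkkkLdddd => kkkkkkLddddd => kkkkkkkLdddddd => kkkkkkkkddddddd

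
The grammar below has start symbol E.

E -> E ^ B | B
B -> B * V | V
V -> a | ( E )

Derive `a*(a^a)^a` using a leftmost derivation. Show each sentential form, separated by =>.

E => E^B => B^B => B*V^B => V*V^B => a*V^B => a*(E)^B => a*(E^B)^B => a*(B^B)^B => a*(V^B)^B => a*(a^B)^B => a*(a^V)^B => a*(a^a)^B => a*(a^a)^V => a*(a^a)^a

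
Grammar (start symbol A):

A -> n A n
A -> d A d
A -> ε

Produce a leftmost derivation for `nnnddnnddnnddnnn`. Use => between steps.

A => nAn   [A -> n A n]
nAn => nnAnn   [A -> n A n]
nnAnn => nnnAnnn   [A -> n A n]
nnnAnnn => nnndAdnnn   [A -> d A d]
nnndAdnnn => nnnddAddnnn   [A -> d A d]
nnnddAddnnn => nnnddnAnddnnn   [A -> n A n]
nnnddnAnddnnn => nnnddnnAnnddnnn   [A -> n A n]
nnnddnnAnnddnnn => nnnddnndAdnnddnnn   [A -> d A d]
nnnddnndAdnnddnnn => nnnddnnddnnddnnn   [A -> ε]

A=>nAn=>nnAnn=>nnnAnnn=>nnndAdnnn=>nnnddAddnnn=>nnnddnAnddnnn=>nnnddnnAnnddnnn=>nnnddnndAdnnddnnn=>nnnddnnddnnddnnn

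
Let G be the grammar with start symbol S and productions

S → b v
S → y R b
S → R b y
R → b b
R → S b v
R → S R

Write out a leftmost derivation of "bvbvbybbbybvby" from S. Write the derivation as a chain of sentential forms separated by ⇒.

S ⇒ Rby ⇒ SRby ⇒ RbyRby ⇒ SbvbyRby ⇒ bvbvbyRby ⇒ bvbvbySbvby ⇒ bvbvbyRbybvby ⇒ bvbvbybbbybvby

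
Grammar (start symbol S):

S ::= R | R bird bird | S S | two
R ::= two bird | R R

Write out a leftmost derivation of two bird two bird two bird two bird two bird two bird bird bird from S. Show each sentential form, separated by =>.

S => R bird bird => R R bird bird => R R R bird bird => R R R R bird bird => R R R R R bird bird => R R R R R R bird bird => two bird R R R R R bird bird => two bird two bird R R R R bird bird => two bird two bird two bird R R R bird bird => two bird two bird two bird two bird R R bird bird => two bird two bird two bird two bird two bird R bird bird => two bird two bird two bird two bird two bird two bird bird bird

S => R bird bird   [S ::= R bird bird]
R bird bird => R R bird bird   [R ::= R R]
R R bird bird => R R R bird bird   [R ::= R R]
R R R bird bird => R R R R bird bird   [R ::= R R]
R R R R bird bird => R R R R R bird bird   [R ::= R R]
R R R R R bird bird => R R R R R R bird bird   [R ::= R R]
R R R R R R bird bird => two bird R R R R R bird bird   [R ::= two bird]
two bird R R R R R bird bird => two bird two bird R R R R bird bird   [R ::= two bird]
two bird two bird R R R R bird bird => two bird two bird two bird R R R bird bird   [R ::= two bird]
two bird two bird two bird R R R bird bird => two bird two bird two bird two bird R R bird bird   [R ::= two bird]
two bird two bird two bird two bird R R bird bird => two bird two bird two bird two bird two bird R bird bird   [R ::= two bird]
two bird two bird two bird two bird two bird R bird bird => two bird two bird two bird two bird two bird two bird bird bird   [R ::= two bird]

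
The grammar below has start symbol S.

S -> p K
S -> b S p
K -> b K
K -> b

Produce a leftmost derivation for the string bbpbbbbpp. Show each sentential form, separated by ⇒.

S ⇒ bSp   [S -> b S p]
bSp ⇒ bbSpp   [S -> b S p]
bbSpp ⇒ bbpKpp   [S -> p K]
bbpKpp ⇒ bbpbKpp   [K -> b K]
bbpbKpp ⇒ bbpbbKpp   [K -> b K]
bbpbbKpp ⇒ bbpbbbKpp   [K -> b K]
bbpbbbKpp ⇒ bbpbbbbpp   [K -> b]

S ⇒ bSp ⇒ bbSpp ⇒ bbpKpp ⇒ bbpbKpp ⇒ bbpbbKpp ⇒ bbpbbbKpp ⇒ bbpbbbbpp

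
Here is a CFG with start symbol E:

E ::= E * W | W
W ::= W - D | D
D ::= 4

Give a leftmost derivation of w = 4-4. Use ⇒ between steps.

E ⇒ W ⇒ W-D ⇒ D-D ⇒ 4-D ⇒ 4-4

E ⇒ W   [E ::= W]
W ⇒ W-D   [W ::= W - D]
W-D ⇒ D-D   [W ::= D]
D-D ⇒ 4-D   [D ::= 4]
4-D ⇒ 4-4   [D ::= 4]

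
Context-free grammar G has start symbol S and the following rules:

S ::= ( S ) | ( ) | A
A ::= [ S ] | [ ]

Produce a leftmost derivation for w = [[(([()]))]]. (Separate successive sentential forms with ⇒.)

S ⇒ A   [S ::= A]
A ⇒ [S]   [A ::= [ S ]]
[S] ⇒ [A]   [S ::= A]
[A] ⇒ [[S]]   [A ::= [ S ]]
[[S]] ⇒ [[(S)]]   [S ::= ( S )]
[[(S)]] ⇒ [[((S))]]   [S ::= ( S )]
[[((S))]] ⇒ [[((A))]]   [S ::= A]
[[((A))]] ⇒ [[(([S]))]]   [A ::= [ S ]]
[[(([S]))]] ⇒ [[(([()]))]]   [S ::= ( )]

S ⇒ A ⇒ [S] ⇒ [A] ⇒ [[S]] ⇒ [[(S)]] ⇒ [[((S))]] ⇒ [[((A))]] ⇒ [[(([S]))]] ⇒ [[(([()]))]]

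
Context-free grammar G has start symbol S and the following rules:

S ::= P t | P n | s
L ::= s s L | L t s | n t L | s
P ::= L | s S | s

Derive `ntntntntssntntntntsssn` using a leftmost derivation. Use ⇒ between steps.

S ⇒ Pn   [S ::= P n]
Pn ⇒ Ln   [P ::= L]
Ln ⇒ ntLn   [L ::= n t L]
ntLn ⇒ ntntLn   [L ::= n t L]
ntntLn ⇒ ntntntLn   [L ::= n t L]
ntntntLn ⇒ ntntntntLn   [L ::= n t L]
ntntntntLn ⇒ ntntntntssLn   [L ::= s s L]
ntntntntssLn ⇒ ntntntntssntLn   [L ::= n t L]
ntntntntssntLn ⇒ ntntntntssntntLn   [L ::= n t L]
ntntntntssntntLn ⇒ ntntntntssntntntLn   [L ::= n t L]
ntntntntssntntntLn ⇒ ntntntntssntntntntLn   [L ::= n t L]
ntntntntssntntntntLn ⇒ ntntntntssntntntntssLn   [L ::= s s L]
ntntntntssntntntntssLn ⇒ ntntntntssntntntntsssn   [L ::= s]

S ⇒ Pn ⇒ Ln ⇒ ntLn ⇒ ntntLn ⇒ ntntntLn ⇒ ntntntntLn ⇒ ntntntntssLn ⇒ ntntntntssntLn ⇒ ntntntntssntntLn ⇒ ntntntntssntntntLn ⇒ ntntntntssntntntntLn ⇒ ntntntntssntntntntssLn ⇒ ntntntntssntntntntsssn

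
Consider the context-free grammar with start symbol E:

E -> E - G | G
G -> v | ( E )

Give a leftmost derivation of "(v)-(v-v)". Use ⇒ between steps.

E ⇒ E-G ⇒ G-G ⇒ (E)-G ⇒ (G)-G ⇒ (v)-G ⇒ (v)-(E) ⇒ (v)-(E-G) ⇒ (v)-(G-G) ⇒ (v)-(v-G) ⇒ (v)-(v-v)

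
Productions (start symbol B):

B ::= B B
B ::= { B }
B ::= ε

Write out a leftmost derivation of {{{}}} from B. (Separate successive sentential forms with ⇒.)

B ⇒ BB   [B ::= B B]
BB ⇒ {B}B   [B ::= { B }]
{B}B ⇒ {BB}B   [B ::= B B]
{BB}B ⇒ {BBB}B   [B ::= B B]
{BBB}B ⇒ {{B}BB}B   [B ::= { B }]
{{B}BB}B ⇒ {{{B}}BB}B   [B ::= { B }]
{{{B}}BB}B ⇒ {{{}}BB}B   [B ::= ε]
{{{}}BB}B ⇒ {{{}}B}B   [B ::= ε]
{{{}}B}B ⇒ {{{}}}B   [B ::= ε]
{{{}}}B ⇒ {{{}}}   [B ::= ε]

B⇒BB⇒{B}B⇒{BB}B⇒{BBB}B⇒{{B}BB}B⇒{{{B}}BB}B⇒{{{}}BB}B⇒{{{}}B}B⇒{{{}}}B⇒{{{}}}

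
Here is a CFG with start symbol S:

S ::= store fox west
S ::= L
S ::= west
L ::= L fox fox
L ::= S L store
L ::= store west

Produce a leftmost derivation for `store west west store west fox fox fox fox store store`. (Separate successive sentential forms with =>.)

S => L   [S ::= L]
L => S L store   [L ::= S L store]
S L store => L L store   [S ::= L]
L L store => store west L store   [L ::= store west]
store west L store => store west S L store store   [L ::= S L store]
store west S L store store => store west west L store store   [S ::= west]
store west west L store store => store west west L fox fox store store   [L ::= L fox fox]
store west west L fox fox store store => store west west L fox fox fox fox store store   [L ::= L fox fox]
store west west L fox fox fox fox store store => store west west store west fox fox fox fox store store   [L ::= store west]

S => L => S L store => L L store => store west L store => store west S L store store => store west west L store store => store west west L fox fox store store => store west west L fox fox fox fox store store => store west west store west fox fox fox fox store store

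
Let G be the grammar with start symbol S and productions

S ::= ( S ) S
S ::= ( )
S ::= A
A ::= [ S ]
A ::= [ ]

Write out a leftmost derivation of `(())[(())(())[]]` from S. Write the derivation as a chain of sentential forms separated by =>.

S => (S)S   [S ::= ( S ) S]
(S)S => (())S   [S ::= ( )]
(())S => (())A   [S ::= A]
(())A => (())[S]   [A ::= [ S ]]
(())[S] => (())[(S)S]   [S ::= ( S ) S]
(())[(S)S] => (())[(())S]   [S ::= ( )]
(())[(())S] => (())[(())(S)S]   [S ::= ( S ) S]
(())[(())(S)S] => (())[(())(())S]   [S ::= ( )]
(())[(())(())S] => (())[(())(())A]   [S ::= A]
(())[(())(())A] => (())[(())(())[]]   [A ::= [ ]]

S=>(S)S=>(())S=>(())A=>(())[S]=>(())[(S)S]=>(())[(())S]=>(())[(())(S)S]=>(())[(())(())S]=>(())[(())(())A]=>(())[(())(())[]]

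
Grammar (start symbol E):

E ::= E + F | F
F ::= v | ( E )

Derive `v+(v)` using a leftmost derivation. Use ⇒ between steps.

E ⇒ E+F ⇒ F+F ⇒ v+F ⇒ v+(E) ⇒ v+(F) ⇒ v+(v)

E ⇒ E+F   [E ::= E + F]
E+F ⇒ F+F   [E ::= F]
F+F ⇒ v+F   [F ::= v]
v+F ⇒ v+(E)   [F ::= ( E )]
v+(E) ⇒ v+(F)   [E ::= F]
v+(F) ⇒ v+(v)   [F ::= v]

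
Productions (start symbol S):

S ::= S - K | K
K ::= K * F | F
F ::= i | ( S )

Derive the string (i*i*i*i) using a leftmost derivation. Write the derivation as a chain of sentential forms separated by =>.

S => K => F => (S) => (K) => (K*F) => (K*F*F) => (K*F*F*F) => (F*F*F*F) => (i*F*F*F) => (i*i*F*F) => (i*i*i*F) => (i*i*i*i)

S => K   [S ::= K]
K => F   [K ::= F]
F => (S)   [F ::= ( S )]
(S) => (K)   [S ::= K]
(K) => (K*F)   [K ::= K * F]
(K*F) => (K*F*F)   [K ::= K * F]
(K*F*F) => (K*F*F*F)   [K ::= K * F]
(K*F*F*F) => (F*F*F*F)   [K ::= F]
(F*F*F*F) => (i*F*F*F)   [F ::= i]
(i*F*F*F) => (i*i*F*F)   [F ::= i]
(i*i*F*F) => (i*i*i*F)   [F ::= i]
(i*i*i*F) => (i*i*i*i)   [F ::= i]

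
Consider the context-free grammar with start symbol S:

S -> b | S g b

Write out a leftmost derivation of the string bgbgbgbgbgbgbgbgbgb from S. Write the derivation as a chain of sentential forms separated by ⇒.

S ⇒ Sgb ⇒ Sgbgb ⇒ Sgbgbgb ⇒ Sgbgbgbgb ⇒ Sgbgbgbgbgb ⇒ Sgbgbgbgbgbgb ⇒ Sgbgbgbgbgbgbgb ⇒ Sgbgbgbgbgbgbgbgb ⇒ Sgbgbgbgbgbgbgbgbgb ⇒ bgbgbgbgbgbgbgbgbgb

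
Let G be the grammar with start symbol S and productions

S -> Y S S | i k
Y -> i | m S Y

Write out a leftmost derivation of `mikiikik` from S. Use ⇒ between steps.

S ⇒ YSS ⇒ mSYSS ⇒ mikYSS ⇒ mikiSS ⇒ mikiikS ⇒ mikiikik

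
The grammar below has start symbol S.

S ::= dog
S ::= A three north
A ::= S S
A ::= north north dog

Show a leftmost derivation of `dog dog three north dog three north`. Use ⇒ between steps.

S ⇒ A three north ⇒ S S three north ⇒ A three north S three north ⇒ S S three north S three north ⇒ dog S three north S three north ⇒ dog dog three north S three north ⇒ dog dog three north dog three north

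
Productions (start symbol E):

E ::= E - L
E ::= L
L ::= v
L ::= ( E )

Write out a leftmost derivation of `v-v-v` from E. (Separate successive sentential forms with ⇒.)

E⇒E-L⇒E-L-L⇒L-L-L⇒v-L-L⇒v-v-L⇒v-v-v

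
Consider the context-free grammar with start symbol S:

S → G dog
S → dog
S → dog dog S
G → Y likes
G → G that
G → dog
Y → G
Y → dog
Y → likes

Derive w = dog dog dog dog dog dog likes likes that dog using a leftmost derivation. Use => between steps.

S => dog dog S   [S → dog dog S]
dog dog S => dog dog dog dog S   [S → dog dog S]
dog dog dog dog S => dog dog dog dog dog dog S   [S → dog dog S]
dog dog dog dog dog dog S => dog dog dog dog dog dog G dog   [S → G dog]
dog dog dog dog dog dog G dog => dog dog dog dog dog dog G that dog   [G → G that]
dog dog dog dog dog dog G that dog => dog dog dog dog dog dog Y likes that dog   [G → Y likes]
dog dog dog dog dog dog Y likes that dog => dog dog dog dog dog dog likes likes that dog   [Y → likes]

S => dog dog S => dog dog dog dog S => dog dog dog dog dog dog S => dog dog dog dog dog dog G dog => dog dog dog dog dog dog G that dog => dog dog dog dog dog dog Y likes that dog => dog dog dog dog dog dog likes likes that dog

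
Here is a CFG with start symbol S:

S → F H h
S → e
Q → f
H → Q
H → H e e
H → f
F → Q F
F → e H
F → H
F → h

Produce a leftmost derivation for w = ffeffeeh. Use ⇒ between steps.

S ⇒ FHh ⇒ QFHh ⇒ fFHh ⇒ fQFHh ⇒ ffFHh ⇒ ffeHHh ⇒ ffefHh ⇒ ffefHeeh ⇒ ffeffeeh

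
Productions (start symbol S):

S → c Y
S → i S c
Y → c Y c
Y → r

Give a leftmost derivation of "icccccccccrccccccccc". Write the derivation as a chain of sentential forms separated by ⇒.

S⇒iSc⇒icYc⇒iccYcc⇒icccYccc⇒iccccYcccc⇒icccccYccccc⇒iccccccYcccccc⇒icccccccYccccccc⇒iccccccccYcccccccc⇒icccccccccYccccccccc⇒icccccccccrccccccccc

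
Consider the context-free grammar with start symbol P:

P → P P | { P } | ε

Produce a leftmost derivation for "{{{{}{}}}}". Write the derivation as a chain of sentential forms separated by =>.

P => {P} => {{P}} => {{PP}} => {{{P}P}} => {{{PP}P}} => {{{PPP}P}} => {{{{P}PP}P}} => {{{{}PP}P}} => {{{{}{P}P}P}} => {{{{}{}P}P}} => {{{{}{}}P}} => {{{{}{}}}}

P => {P}   [P → { P }]
{P} => {{P}}   [P → { P }]
{{P}} => {{PP}}   [P → P P]
{{PP}} => {{{P}P}}   [P → { P }]
{{{P}P}} => {{{PP}P}}   [P → P P]
{{{PP}P}} => {{{PPP}P}}   [P → P P]
{{{PPP}P}} => {{{{P}PP}P}}   [P → { P }]
{{{{P}PP}P}} => {{{{}PP}P}}   [P → ε]
{{{{}PP}P}} => {{{{}{P}P}P}}   [P → { P }]
{{{{}{P}P}P}} => {{{{}{}P}P}}   [P → ε]
{{{{}{}P}P}} => {{{{}{}}P}}   [P → ε]
{{{{}{}}P}} => {{{{}{}}}}   [P → ε]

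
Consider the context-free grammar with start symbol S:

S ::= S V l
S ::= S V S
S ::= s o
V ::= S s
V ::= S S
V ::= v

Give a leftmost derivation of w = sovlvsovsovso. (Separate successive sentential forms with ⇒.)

S ⇒ SVS   [S ::= S V S]
SVS ⇒ SVSVS   [S ::= S V S]
SVSVS ⇒ SVSVSVS   [S ::= S V S]
SVSVSVS ⇒ SVlVSVSVS   [S ::= S V l]
SVlVSVSVS ⇒ soVlVSVSVS   [S ::= s o]
soVlVSVSVS ⇒ sovlVSVSVS   [V ::= v]
sovlVSVSVS ⇒ sovlvSVSVS   [V ::= v]
sovlvSVSVS ⇒ sovlvsoVSVS   [S ::= s o]
sovlvsoVSVS ⇒ sovlvsovSVS   [V ::= v]
sovlvsovSVS ⇒ sovlvsovsoVS   [S ::= s o]
sovlvsovsoVS ⇒ sovlvsovsovS   [V ::= v]
sovlvsovsovS ⇒ sovlvsovsovso   [S ::= s o]

S ⇒ SVS ⇒ SVSVS ⇒ SVSVSVS ⇒ SVlVSVSVS ⇒ soVlVSVSVS ⇒ sovlVSVSVS ⇒ sovlvSVSVS ⇒ sovlvsoVSVS ⇒ sovlvsovSVS ⇒ sovlvsovsoVS ⇒ sovlvsovsovS ⇒ sovlvsovsovso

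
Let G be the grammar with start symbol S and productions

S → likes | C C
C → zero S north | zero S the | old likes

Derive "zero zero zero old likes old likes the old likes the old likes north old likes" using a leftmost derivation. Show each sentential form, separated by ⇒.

S ⇒ C C ⇒ zero S north C ⇒ zero C C north C ⇒ zero zero S the C north C ⇒ zero zero C C the C north C ⇒ zero zero zero S the C the C north C ⇒ zero zero zero C C the C the C north C ⇒ zero zero zero old likes C the C the C north C ⇒ zero zero zero old likes old likes the C the C north C ⇒ zero zero zero old likes old likes the old likes the C north C ⇒ zero zero zero old likes old likes the old likes the old likes north C ⇒ zero zero zero old likes old likes the old likes the old likes north old likes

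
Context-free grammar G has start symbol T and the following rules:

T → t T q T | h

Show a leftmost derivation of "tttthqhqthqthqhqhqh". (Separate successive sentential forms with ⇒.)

T ⇒ tTqT ⇒ ttTqTqT ⇒ tttTqTqTqT ⇒ ttttTqTqTqTqT ⇒ tttthqTqTqTqT ⇒ tttthqhqTqTqT ⇒ tttthqhqtTqTqTqT ⇒ tttthqhqthqTqTqT ⇒ tttthqhqthqtTqTqTqT ⇒ tttthqhqthqthqTqTqT ⇒ tttthqhqthqthqhqTqT ⇒ tttthqhqthqthqhqhqT ⇒ tttthqhqthqthqhqhqh

T ⇒ tTqT   [T → t T q T]
tTqT ⇒ ttTqTqT   [T → t T q T]
ttTqTqT ⇒ tttTqTqTqT   [T → t T q T]
tttTqTqTqT ⇒ ttttTqTqTqTqT   [T → t T q T]
ttttTqTqTqTqT ⇒ tttthqTqTqTqT   [T → h]
tttthqTqTqTqT ⇒ tttthqhqTqTqT   [T → h]
tttthqhqTqTqT ⇒ tttthqhqtTqTqTqT   [T → t T q T]
tttthqhqtTqTqTqT ⇒ tttthqhqthqTqTqT   [T → h]
tttthqhqthqTqTqT ⇒ tttthqhqthqtTqTqTqT   [T → t T q T]
tttthqhqthqtTqTqTqT ⇒ tttthqhqthqthqTqTqT   [T → h]
tttthqhqthqthqTqTqT ⇒ tttthqhqthqthqhqTqT   [T → h]
tttthqhqthqthqhqTqT ⇒ tttthqhqthqthqhqhqT   [T → h]
tttthqhqthqthqhqhqT ⇒ tttthqhqthqthqhqhqh   [T → h]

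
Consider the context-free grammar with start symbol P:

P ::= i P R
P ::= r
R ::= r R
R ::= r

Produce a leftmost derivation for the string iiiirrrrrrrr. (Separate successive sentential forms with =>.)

P => iPR => iiPRR => iiiPRRR => iiiiPRRRR => iiiirRRRR => iiiirrRRRR => iiiirrrRRR => iiiirrrrRRR => iiiirrrrrRR => iiiirrrrrrR => iiiirrrrrrrR => iiiirrrrrrrr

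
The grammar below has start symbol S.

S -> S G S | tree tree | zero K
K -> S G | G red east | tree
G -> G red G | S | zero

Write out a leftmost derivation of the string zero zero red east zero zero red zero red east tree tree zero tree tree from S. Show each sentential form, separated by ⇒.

S ⇒ S G S ⇒ S G S G S ⇒ zero K G S G S ⇒ zero G red east G S G S ⇒ zero zero red east G S G S ⇒ zero zero red east S S G S ⇒ zero zero red east zero K S G S ⇒ zero zero red east zero G red east S G S ⇒ zero zero red east zero G red G red east S G S ⇒ zero zero red east zero zero red G red east S G S ⇒ zero zero red east zero zero red zero red east S G S ⇒ zero zero red east zero zero red zero red east tree tree G S ⇒ zero zero red east zero zero red zero red east tree tree zero S ⇒ zero zero red east zero zero red zero red east tree tree zero tree tree

S ⇒ S G S   [S -> S G S]
S G S ⇒ S G S G S   [S -> S G S]
S G S G S ⇒ zero K G S G S   [S -> zero K]
zero K G S G S ⇒ zero G red east G S G S   [K -> G red east]
zero G red east G S G S ⇒ zero zero red east G S G S   [G -> zero]
zero zero red east G S G S ⇒ zero zero red east S S G S   [G -> S]
zero zero red east S S G S ⇒ zero zero red east zero K S G S   [S -> zero K]
zero zero red east zero K S G S ⇒ zero zero red east zero G red east S G S   [K -> G red east]
zero zero red east zero G red east S G S ⇒ zero zero red east zero G red G red east S G S   [G -> G red G]
zero zero red east zero G red G red east S G S ⇒ zero zero red east zero zero red G red east S G S   [G -> zero]
zero zero red east zero zero red G red east S G S ⇒ zero zero red east zero zero red zero red east S G S   [G -> zero]
zero zero red east zero zero red zero red east S G S ⇒ zero zero red east zero zero red zero red east tree tree G S   [S -> tree tree]
zero zero red east zero zero red zero red east tree tree G S ⇒ zero zero red east zero zero red zero red east tree tree zero S   [G -> zero]
zero zero red east zero zero red zero red east tree tree zero S ⇒ zero zero red east zero zero red zero red east tree tree zero tree tree   [S -> tree tree]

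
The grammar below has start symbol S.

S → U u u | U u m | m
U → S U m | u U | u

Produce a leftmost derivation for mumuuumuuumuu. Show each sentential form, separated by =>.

S=>Uuu=>SUmuu=>UuuUmuu=>SUmuuUmuu=>UuuUmuuUmuu=>SUmuuUmuuUmuu=>mUmuuUmuuUmuu=>mumuuUmuuUmuu=>mumuuumuuUmuu=>mumuuumuuumuu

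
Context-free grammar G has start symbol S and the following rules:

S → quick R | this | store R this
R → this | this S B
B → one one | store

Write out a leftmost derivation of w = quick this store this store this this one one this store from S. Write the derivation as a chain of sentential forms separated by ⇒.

S ⇒ quick R ⇒ quick this S B ⇒ quick this store R this B ⇒ quick this store this S B this B ⇒ quick this store this store R this B this B ⇒ quick this store this store this this B this B ⇒ quick this store this store this this one one this B ⇒ quick this store this store this this one one this store

S ⇒ quick R   [S → quick R]
quick R ⇒ quick this S B   [R → this S B]
quick this S B ⇒ quick this store R this B   [S → store R this]
quick this store R this B ⇒ quick this store this S B this B   [R → this S B]
quick this store this S B this B ⇒ quick this store this store R this B this B   [S → store R this]
quick this store this store R this B this B ⇒ quick this store this store this this B this B   [R → this]
quick this store this store this this B this B ⇒ quick this store this store this this one one this B   [B → one one]
quick this store this store this this one one this B ⇒ quick this store this store this this one one this store   [B → store]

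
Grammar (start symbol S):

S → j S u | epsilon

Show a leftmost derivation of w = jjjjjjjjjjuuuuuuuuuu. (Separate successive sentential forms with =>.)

S => jSu   [S → j S u]
jSu => jjSuu   [S → j S u]
jjSuu => jjjSuuu   [S → j S u]
jjjSuuu => jjjjSuuuu   [S → j S u]
jjjjSuuuu => jjjjjSuuuuu   [S → j S u]
jjjjjSuuuuu => jjjjjjSuuuuuu   [S → j S u]
jjjjjjSuuuuuu => jjjjjjjSuuuuuuu   [S → j S u]
jjjjjjjSuuuuuuu => jjjjjjjjSuuuuuuuu   [S → j S u]
jjjjjjjjSuuuuuuuu => jjjjjjjjjSuuuuuuuuu   [S → j S u]
jjjjjjjjjSuuuuuuuuu => jjjjjjjjjjSuuuuuuuuuu   [S → j S u]
jjjjjjjjjjSuuuuuuuuuu => jjjjjjjjjjuuuuuuuuuu   [S → epsilon]

S => jSu => jjSuu => jjjSuuu => jjjjSuuuu => jjjjjSuuuuu => jjjjjjSuuuuuu => jjjjjjjSuuuuuuu => jjjjjjjjSuuuuuuuu => jjjjjjjjjSuuuuuuuuu => jjjjjjjjjjSuuuuuuuuuu => jjjjjjjjjjuuuuuuuuuu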